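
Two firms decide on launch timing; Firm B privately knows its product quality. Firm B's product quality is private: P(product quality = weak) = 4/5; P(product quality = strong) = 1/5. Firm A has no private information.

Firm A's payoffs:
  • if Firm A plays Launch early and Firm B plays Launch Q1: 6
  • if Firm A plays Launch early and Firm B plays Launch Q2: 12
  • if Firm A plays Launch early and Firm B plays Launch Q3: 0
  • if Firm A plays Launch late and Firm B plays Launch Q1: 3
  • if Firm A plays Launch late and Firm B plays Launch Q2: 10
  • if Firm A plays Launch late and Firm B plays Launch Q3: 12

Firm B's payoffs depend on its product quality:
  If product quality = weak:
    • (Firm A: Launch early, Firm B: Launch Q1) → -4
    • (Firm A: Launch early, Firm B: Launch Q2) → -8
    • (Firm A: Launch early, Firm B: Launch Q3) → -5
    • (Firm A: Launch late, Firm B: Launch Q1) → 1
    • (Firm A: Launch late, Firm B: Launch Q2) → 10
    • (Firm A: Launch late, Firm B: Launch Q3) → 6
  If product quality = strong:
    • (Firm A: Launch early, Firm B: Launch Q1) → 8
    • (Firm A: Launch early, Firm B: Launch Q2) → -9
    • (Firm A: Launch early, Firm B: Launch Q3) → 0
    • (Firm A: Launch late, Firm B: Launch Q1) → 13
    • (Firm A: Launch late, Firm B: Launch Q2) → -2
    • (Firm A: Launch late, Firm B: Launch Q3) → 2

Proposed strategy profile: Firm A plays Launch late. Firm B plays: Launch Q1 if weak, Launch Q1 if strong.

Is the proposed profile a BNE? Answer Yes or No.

A profile is a BNE iff every type of every player is best-responding given beliefs about the other side.
Firm A plays Launch late: E[Launch late] = 4/5·(3) + 1/5·(3) = 3; E[Launch early] = 6. Not best-responding. ✗
Firm B (product quality weak), facing Launch late: Launch Q1 gives 1, Launch Q2 gives 10, Launch Q3 gives 6. Proposed Launch Q1 is not best — profitable deviation exists. ✗
Firm B (product quality strong), facing Launch late: Launch Q1 gives 13, Launch Q2 gives -2, Launch Q3 gives 2. Proposed Launch Q1 is best. ✓

No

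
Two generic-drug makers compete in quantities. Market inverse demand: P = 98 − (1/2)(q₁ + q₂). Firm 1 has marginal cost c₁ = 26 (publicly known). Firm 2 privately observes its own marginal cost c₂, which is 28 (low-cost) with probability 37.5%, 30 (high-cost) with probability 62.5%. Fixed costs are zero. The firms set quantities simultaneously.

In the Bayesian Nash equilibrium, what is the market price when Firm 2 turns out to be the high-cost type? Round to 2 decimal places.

51.46

Firm 2 with cost c maximizes (98 − (1/2)(q₁+q₂) − c)·q₂, giving q₂(c) = (98 − c − (1/2)q₁).
E[c₂] = 0.375·28 + 0.625·30 = 29.25
Firm 1's FOC against E[q₂] yields q₁ = (98 − 2·26 + E[c₂])/(3/2) = (98 − 52 + 29.25)/(3/2) = 50.1667.
q₂(high-cost) = 42.9167, so P = 98 − (1/2)·(50.1667 + 42.9167) = 51.4583.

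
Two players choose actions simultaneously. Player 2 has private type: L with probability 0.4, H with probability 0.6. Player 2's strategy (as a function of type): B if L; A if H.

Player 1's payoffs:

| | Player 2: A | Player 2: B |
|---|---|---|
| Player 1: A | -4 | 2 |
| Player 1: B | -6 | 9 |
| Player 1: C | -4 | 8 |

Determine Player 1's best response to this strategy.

C

E[A] = 0.4·(2) + 0.6·(-4) = -1.6
E[B] = 0.4·(9) + 0.6·(-6) = 0
E[C] = 0.4·(8) + 0.6·(-4) = 0.8
Best response: C (0.8 is the largest).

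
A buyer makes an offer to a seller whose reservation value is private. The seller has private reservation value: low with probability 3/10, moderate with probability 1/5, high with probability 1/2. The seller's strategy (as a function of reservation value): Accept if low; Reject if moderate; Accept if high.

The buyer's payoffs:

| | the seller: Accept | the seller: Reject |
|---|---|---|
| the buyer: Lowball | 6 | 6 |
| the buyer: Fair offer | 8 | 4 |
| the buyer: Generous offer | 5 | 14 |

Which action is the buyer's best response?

Fair offer

E[Lowball] = 3/10·(6) + 1/5·(6) + 1/2·(6) = 6
E[Fair offer] = 3/10·(8) + 1/5·(4) + 1/2·(8) = 36/5
E[Generous offer] = 3/10·(5) + 1/5·(14) + 1/2·(5) = 34/5
Best response: Fair offer (36/5 is the largest).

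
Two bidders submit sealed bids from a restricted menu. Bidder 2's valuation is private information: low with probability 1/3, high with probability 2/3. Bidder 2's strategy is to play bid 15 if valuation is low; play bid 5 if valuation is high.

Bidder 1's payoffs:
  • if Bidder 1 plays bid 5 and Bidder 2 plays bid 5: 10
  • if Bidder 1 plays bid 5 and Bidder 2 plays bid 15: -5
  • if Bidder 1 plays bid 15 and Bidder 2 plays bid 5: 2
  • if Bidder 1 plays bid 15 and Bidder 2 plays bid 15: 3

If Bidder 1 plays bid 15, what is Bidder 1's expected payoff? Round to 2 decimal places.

Take the expectation over Bidder 2's valuation, weighting each type's action by its prior probability.
E[bid 15] = 1/3·3 + 2/3·2 = 1 + 4/3 = 7/3

2.33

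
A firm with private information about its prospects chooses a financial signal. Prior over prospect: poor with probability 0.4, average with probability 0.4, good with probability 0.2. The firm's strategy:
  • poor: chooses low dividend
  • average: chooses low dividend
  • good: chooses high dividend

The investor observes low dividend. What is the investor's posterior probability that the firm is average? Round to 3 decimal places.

0.500

P(low dividend) = 0.4·1 + 0.4·1 + 0.2·0 = 0.8
P(average | low dividend) = (0.4·1) / 0.8 = 0.4 / 0.8 = 0.5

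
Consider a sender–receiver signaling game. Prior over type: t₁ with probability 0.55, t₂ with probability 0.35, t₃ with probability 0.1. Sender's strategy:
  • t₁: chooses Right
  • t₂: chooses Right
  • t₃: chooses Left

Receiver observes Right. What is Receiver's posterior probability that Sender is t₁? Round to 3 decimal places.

0.611

P(Right) = 0.55·1 + 0.35·1 + 0.1·0 = 0.9
P(t₁ | Right) = (0.55·1) / 0.9 = 0.55 / 0.9 = 0.611111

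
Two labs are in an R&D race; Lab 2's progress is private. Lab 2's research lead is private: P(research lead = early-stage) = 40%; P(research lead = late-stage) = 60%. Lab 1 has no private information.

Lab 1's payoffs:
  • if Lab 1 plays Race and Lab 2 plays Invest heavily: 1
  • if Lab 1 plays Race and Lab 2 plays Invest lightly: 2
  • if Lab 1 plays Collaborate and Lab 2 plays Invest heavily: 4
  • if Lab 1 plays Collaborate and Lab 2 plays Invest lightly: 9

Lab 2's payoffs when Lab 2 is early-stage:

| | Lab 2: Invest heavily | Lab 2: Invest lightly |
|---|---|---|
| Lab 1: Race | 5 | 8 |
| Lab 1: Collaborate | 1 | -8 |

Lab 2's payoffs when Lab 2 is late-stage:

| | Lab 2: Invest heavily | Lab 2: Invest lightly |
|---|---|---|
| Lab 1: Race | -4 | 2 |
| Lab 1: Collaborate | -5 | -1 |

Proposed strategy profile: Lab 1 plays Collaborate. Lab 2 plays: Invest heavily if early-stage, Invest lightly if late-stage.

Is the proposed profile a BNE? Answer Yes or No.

Lab 1 plays Collaborate: E[Collaborate] = 0.4·(4) + 0.6·(9) = 7; E[Race] = 1.6. Best-responding. ✓
Lab 2 (research lead early-stage), facing Collaborate: Invest heavily gives 1, Invest lightly gives -8. Proposed Invest heavily is best. ✓
Lab 2 (research lead late-stage), facing Collaborate: Invest heavily gives -5, Invest lightly gives -1. Proposed Invest lightly is best. ✓

Yes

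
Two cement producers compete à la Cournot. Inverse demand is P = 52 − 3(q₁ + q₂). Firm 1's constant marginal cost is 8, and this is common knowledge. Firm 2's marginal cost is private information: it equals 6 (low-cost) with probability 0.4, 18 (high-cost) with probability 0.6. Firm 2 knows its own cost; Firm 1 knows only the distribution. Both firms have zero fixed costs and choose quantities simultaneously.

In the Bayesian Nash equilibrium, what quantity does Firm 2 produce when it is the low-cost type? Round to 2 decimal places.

4.93

Type-c best response for Firm 2: q₂(c) = (52 − c)/6 − q₁/2.
Firm 1 maximizes expected profit; its first-order condition is 52 − 6q₁ − 3E[q₂] − 8 = 0.
Substituting E[q₂] and solving: E[c₂] = 13.2, so q₁ = (52 − 2·8 + 13.2)/9 = 5.46667.
q₂(low-cost) = (52 − 6 − 3·5.46667)/6 = 4.93333.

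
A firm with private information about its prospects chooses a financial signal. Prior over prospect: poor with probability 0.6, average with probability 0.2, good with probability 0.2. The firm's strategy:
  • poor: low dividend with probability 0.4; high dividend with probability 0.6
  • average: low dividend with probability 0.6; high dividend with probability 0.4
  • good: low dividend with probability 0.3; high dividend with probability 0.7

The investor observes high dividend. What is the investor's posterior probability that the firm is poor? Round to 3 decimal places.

0.621

Apply Bayes' rule using the sender's strategy as the likelihood.
P(high dividend) = 0.6·0.6 + 0.2·0.4 + 0.2·0.7 = 0.58
P(poor | high dividend) = (0.6·0.6) / 0.58 = 0.36 / 0.58 = 0.62069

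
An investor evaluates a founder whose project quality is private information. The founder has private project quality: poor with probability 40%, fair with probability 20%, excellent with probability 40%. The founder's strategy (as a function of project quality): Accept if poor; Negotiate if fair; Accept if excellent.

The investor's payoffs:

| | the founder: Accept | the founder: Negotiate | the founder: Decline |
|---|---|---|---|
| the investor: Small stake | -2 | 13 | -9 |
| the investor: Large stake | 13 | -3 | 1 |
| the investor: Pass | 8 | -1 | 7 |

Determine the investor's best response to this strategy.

E[Small stake] = 0.4·(-2) + 0.2·(13) + 0.4·(-2) = 1
E[Large stake] = 0.4·(13) + 0.2·(-3) + 0.4·(13) = 9.8
E[Pass] = 0.4·(8) + 0.2·(-1) + 0.4·(8) = 6.2
Best response: Large stake (9.8 is the largest).

Large stake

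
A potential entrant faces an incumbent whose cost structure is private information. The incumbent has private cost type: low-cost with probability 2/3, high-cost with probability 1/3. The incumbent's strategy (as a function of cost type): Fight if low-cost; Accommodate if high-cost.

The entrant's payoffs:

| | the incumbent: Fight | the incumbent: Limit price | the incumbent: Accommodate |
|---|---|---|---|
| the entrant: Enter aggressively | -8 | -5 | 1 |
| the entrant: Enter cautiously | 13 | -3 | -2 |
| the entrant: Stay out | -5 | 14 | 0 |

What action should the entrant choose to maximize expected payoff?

Enter cautiously

E[Enter aggressively] = 2/3·(-8) + 1/3·(1) = -5
E[Enter cautiously] = 2/3·(13) + 1/3·(-2) = 8
E[Stay out] = 2/3·(-5) + 1/3·(0) = -10/3
Best response: Enter cautiously (8 is the largest).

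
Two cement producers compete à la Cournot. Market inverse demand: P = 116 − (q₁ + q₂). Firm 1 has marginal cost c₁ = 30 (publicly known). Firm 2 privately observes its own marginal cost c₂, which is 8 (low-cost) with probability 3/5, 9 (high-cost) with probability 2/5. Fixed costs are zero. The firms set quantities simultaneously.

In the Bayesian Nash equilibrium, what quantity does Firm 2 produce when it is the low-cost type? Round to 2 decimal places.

43.27

Type-c best response for Firm 2: q₂(c) = (116 − c)/2 − q₁/2.
Firm 1 maximizes expected profit; its first-order condition is 116 − 2q₁ − E[q₂] − 30 = 0.
Substituting E[q₂] and solving: E[c₂] = 8.4, so q₁ = (116 − 2·30 + 8.4)/3 = 21.4667.
q₂(low-cost) = (116 − 8 − 21.4667)/2 = 43.2667.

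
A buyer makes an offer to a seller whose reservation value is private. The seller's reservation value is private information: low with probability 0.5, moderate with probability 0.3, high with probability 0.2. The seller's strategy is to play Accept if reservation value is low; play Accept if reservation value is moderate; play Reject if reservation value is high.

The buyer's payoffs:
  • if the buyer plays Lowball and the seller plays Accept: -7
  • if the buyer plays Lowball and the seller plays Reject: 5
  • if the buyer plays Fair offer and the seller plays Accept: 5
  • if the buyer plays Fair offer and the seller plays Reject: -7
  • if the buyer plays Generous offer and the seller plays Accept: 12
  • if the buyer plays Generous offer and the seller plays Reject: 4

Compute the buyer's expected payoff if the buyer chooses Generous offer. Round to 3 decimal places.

10.400

E[Generous offer] = 0.5·12 + 0.3·12 + 0.2·4 = 6 + 3.6 + 0.8 = 10.4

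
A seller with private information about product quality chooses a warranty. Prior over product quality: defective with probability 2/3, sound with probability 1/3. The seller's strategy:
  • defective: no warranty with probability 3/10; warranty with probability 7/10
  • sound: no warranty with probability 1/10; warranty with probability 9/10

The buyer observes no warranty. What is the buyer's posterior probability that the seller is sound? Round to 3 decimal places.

0.143

P(no warranty) = (2/3)·(3/10) + (1/3)·(1/10) = 7/30
P(sound | no warranty) = ((1/3)·(1/10)) / (7/30) = (1/30) / (7/30) = 1/7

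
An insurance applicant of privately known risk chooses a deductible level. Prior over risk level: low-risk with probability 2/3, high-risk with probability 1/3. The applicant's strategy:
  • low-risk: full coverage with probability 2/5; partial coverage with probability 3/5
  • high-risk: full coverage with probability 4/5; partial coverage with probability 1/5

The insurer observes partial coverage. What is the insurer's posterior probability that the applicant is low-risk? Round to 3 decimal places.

Apply Bayes' rule using the sender's strategy as the likelihood.
P(partial coverage) = (2/3)·(3/5) + (1/3)·(1/5) = 7/15
P(low-risk | partial coverage) = ((2/3)·(3/5)) / (7/15) = (2/5) / (7/15) = 6/7

0.857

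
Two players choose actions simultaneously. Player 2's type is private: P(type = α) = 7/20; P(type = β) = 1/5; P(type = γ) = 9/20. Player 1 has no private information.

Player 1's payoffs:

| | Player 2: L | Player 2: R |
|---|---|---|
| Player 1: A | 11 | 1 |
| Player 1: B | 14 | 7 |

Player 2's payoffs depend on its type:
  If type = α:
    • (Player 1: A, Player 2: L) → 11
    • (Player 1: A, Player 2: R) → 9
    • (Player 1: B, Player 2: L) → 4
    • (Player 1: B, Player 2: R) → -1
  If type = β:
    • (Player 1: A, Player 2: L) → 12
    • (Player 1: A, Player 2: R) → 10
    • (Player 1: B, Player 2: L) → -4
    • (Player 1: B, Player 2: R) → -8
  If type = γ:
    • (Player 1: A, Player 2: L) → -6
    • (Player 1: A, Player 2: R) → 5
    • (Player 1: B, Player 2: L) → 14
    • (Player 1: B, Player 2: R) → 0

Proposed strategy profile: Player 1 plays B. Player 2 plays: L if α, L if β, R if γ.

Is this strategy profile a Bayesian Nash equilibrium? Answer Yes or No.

A profile is a BNE iff every type of every player is best-responding given beliefs about the other side.
Player 1 plays B: E[B] = 7/20·(14) + 1/5·(14) + 9/20·(7) = 217/20; E[A] = 13/2. Best-responding. ✓
Player 2 (type α), facing B: L gives 4, R gives -1. Proposed L is best. ✓
Player 2 (type β), facing B: L gives -4, R gives -8. Proposed L is best. ✓
Player 2 (type γ), facing B: L gives 14, R gives 0. Proposed R is not best — profitable deviation exists. ✗

No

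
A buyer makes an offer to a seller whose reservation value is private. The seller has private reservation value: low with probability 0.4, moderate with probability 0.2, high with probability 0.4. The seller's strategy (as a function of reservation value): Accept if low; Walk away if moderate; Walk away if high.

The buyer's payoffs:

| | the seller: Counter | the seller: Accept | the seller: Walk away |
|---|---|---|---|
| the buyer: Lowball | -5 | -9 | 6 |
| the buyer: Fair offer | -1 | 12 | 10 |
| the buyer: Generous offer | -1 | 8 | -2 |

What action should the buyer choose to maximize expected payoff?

E[Lowball] = 0.4·(-9) + 0.2·(6) + 0.4·(6) = 0
E[Fair offer] = 0.4·(12) + 0.2·(10) + 0.4·(10) = 10.8
E[Generous offer] = 0.4·(8) + 0.2·(-2) + 0.4·(-2) = 2
Best response: Fair offer (10.8 is the largest).

Fair offer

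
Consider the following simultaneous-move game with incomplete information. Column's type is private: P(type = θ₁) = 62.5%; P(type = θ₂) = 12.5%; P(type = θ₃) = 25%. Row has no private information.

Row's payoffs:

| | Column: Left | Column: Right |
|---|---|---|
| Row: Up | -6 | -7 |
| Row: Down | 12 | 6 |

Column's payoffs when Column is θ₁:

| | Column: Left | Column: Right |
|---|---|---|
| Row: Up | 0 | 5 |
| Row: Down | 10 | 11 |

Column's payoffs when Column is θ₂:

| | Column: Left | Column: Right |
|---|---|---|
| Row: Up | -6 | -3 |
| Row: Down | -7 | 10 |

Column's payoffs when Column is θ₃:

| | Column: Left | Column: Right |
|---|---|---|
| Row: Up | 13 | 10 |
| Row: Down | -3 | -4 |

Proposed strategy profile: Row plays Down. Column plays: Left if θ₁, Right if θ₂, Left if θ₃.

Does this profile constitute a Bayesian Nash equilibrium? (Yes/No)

A profile is a BNE iff every type of every player is best-responding given beliefs about the other side.
Row plays Down: E[Down] = 0.625·(12) + 0.125·(6) + 0.25·(12) = 11.25; E[Up] = -6.125. Best-responding. ✓
Column (type θ₁), facing Down: Left gives 10, Right gives 11. Proposed Left is not best — profitable deviation exists. ✗
Column (type θ₂), facing Down: Left gives -7, Right gives 10. Proposed Right is best. ✓
Column (type θ₃), facing Down: Left gives -3, Right gives -4. Proposed Left is best. ✓

No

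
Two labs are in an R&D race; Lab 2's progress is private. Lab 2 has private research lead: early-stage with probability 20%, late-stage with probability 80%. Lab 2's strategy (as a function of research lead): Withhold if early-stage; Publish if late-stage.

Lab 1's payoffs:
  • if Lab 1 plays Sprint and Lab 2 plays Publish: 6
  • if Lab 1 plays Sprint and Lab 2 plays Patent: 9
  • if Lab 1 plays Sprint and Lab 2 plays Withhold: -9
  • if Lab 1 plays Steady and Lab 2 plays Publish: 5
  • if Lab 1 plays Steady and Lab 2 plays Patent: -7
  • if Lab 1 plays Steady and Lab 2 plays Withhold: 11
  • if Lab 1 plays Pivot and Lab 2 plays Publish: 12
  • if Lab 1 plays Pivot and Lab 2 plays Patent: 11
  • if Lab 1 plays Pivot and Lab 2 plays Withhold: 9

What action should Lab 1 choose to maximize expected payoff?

Pivot

Compute Lab 1's expected payoff for each action, taking the expectation over Lab 2's type.
E[Sprint] = 0.2·(-9) + 0.8·(6) = 3
E[Steady] = 0.2·(11) + 0.8·(5) = 6.2
E[Pivot] = 0.2·(9) + 0.8·(12) = 11.4
Best response: Pivot (11.4 is the largest).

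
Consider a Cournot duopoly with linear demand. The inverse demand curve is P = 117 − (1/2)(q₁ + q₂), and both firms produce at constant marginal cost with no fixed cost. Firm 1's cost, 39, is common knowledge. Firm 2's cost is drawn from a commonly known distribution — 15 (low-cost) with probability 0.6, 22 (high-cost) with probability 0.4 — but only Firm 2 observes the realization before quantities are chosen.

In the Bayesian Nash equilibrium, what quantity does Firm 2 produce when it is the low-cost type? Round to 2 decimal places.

83.07

Each type of Firm 2 best-responds to q₁; Firm 1 best-responds to the expected q₂ over Firm 2's types.
Firm 2 with cost c maximizes (117 − (1/2)(q₁+q₂) − c)·q₂, giving q₂(c) = (117 − c − (1/2)q₁).
E[c₂] = 0.6·15 + 0.4·22 = 17.8
Firm 1's FOC against E[q₂] yields q₁ = (117 − 2·39 + E[c₂])/(3/2) = (117 − 78 + 17.8)/(3/2) = 37.8667.
q₂(low-cost) = (117 − 15 − (1/2)·37.8667) = 83.0667.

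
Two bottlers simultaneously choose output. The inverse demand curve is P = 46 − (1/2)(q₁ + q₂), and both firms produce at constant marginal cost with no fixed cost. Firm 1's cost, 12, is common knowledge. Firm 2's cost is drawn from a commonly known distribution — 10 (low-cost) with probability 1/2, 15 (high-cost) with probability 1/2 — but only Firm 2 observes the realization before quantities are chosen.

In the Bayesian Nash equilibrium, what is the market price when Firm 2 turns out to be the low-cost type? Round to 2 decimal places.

Type-c best response for Firm 2: q₂(c) = (46 − c) − q₁/2.
Firm 1 maximizes expected profit; its first-order condition is 46 − q₁ − (1/2)E[q₂] − 12 = 0.
Substituting E[q₂] and solving: E[c₂] = 12.5, so q₁ = (46 − 2·12 + 12.5)/(3/2) = 23.
q₂(low-cost) = 24.5, so P = 46 − (1/2)·(23 + 24.5) = 22.25.

22.25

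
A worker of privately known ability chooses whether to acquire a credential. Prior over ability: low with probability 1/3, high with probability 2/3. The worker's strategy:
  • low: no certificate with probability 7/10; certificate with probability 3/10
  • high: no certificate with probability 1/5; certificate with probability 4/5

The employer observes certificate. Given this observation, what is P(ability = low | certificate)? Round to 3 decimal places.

0.158

P(certificate) = (1/3)·(3/10) + (2/3)·(4/5) = 19/30
P(low | certificate) = ((1/3)·(3/10)) / (19/30) = (1/10) / (19/30) = 3/19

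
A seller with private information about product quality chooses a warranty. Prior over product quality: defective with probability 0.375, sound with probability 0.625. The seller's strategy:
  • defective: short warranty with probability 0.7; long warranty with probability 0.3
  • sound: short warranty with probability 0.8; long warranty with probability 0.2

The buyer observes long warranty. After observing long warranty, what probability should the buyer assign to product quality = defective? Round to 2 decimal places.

P(long warranty) = 0.375·0.3 + 0.625·0.2 = 0.2375
P(defective | long warranty) = (0.375·0.3) / 0.2375 = 0.1125 / 0.2375 = 0.473684

0.47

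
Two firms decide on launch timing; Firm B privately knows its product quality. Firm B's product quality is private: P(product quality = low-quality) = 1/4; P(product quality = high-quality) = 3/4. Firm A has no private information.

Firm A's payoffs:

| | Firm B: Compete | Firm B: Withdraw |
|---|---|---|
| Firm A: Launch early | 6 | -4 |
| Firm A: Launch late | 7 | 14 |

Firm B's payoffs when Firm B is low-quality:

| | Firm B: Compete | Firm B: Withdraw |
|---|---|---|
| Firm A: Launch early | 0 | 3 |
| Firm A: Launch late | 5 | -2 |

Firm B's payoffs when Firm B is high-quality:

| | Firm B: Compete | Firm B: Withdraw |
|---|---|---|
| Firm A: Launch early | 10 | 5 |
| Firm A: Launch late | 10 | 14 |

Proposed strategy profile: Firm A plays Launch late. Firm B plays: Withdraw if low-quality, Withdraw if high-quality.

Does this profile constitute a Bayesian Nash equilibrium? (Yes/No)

Firm A plays Launch late: E[Launch late] = 1/4·(14) + 3/4·(14) = 14; E[Launch early] = -4. Best-responding. ✓
Firm B (product quality low-quality), facing Launch late: Compete gives 5, Withdraw gives -2. Proposed Withdraw is not best — profitable deviation exists. ✗
Firm B (product quality high-quality), facing Launch late: Compete gives 10, Withdraw gives 14. Proposed Withdraw is best. ✓

No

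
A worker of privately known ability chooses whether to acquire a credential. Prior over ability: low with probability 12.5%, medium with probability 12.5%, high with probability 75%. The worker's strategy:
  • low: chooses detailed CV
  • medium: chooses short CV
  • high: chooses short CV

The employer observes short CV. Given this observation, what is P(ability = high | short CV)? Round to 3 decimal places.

P(short CV) = 0.125·0 + 0.125·1 + 0.75·1 = 0.875
P(high | short CV) = (0.75·1) / 0.875 = 0.75 / 0.875 = 0.857143

0.857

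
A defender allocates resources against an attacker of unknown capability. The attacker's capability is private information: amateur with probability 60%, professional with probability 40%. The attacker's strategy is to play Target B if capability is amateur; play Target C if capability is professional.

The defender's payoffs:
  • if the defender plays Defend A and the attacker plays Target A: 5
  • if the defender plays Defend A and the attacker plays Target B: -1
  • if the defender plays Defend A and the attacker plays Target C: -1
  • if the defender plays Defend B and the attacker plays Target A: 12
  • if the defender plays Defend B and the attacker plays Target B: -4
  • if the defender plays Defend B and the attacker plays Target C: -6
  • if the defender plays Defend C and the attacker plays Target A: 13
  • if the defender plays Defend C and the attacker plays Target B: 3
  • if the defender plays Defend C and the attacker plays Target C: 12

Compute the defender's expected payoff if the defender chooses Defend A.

E[Defend A] = 0.6·(-1) + 0.4·(-1) = (-0.6) + (-0.4) = -1

-1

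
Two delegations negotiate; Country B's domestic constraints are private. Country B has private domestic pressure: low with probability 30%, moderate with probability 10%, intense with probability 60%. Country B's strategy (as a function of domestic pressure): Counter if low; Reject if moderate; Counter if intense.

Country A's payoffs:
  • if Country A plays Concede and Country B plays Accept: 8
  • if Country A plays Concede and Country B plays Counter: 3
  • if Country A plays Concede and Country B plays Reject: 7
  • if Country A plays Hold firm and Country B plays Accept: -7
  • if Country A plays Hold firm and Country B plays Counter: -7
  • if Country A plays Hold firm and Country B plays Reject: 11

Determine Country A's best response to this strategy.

Concede

Compute Country A's expected payoff for each action, taking the expectation over Country B's type.
E[Concede] = 0.3·(3) + 0.1·(7) + 0.6·(3) = 3.4
E[Hold firm] = 0.3·(-7) + 0.1·(11) + 0.6·(-7) = -5.2
Best response: Concede (3.4 is the largest).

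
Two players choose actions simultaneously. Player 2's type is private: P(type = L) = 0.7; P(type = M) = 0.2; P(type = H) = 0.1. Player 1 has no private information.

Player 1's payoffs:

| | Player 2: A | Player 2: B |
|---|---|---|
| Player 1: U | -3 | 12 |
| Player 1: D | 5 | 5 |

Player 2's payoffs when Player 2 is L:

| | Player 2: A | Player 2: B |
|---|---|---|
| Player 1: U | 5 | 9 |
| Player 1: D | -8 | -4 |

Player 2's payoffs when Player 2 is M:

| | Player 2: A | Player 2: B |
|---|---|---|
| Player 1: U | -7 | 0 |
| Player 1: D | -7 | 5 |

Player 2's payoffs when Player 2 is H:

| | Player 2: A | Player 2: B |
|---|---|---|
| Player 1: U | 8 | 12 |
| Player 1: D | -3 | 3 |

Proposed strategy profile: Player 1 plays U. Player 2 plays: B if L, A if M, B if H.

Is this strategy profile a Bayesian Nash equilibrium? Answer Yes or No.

A profile is a BNE iff every type of every player is best-responding given beliefs about the other side.
Player 1 plays U: E[U] = 0.7·(12) + 0.2·(-3) + 0.1·(12) = 9; E[D] = 5. Best-responding. ✓
Player 2 (type L), facing U: A gives 5, B gives 9. Proposed B is best. ✓
Player 2 (type M), facing U: A gives -7, B gives 0. Proposed A is not best — profitable deviation exists. ✗
Player 2 (type H), facing U: A gives 8, B gives 12. Proposed B is best. ✓

No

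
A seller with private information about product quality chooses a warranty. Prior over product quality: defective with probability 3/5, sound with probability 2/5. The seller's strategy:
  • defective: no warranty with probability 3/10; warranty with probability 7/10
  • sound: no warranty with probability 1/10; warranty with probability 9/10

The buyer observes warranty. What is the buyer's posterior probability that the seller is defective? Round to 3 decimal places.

0.538

P(warranty) = (3/5)·(7/10) + (2/5)·(9/10) = 39/50
P(defective | warranty) = ((3/5)·(7/10)) / (39/50) = (21/50) / (39/50) = 7/13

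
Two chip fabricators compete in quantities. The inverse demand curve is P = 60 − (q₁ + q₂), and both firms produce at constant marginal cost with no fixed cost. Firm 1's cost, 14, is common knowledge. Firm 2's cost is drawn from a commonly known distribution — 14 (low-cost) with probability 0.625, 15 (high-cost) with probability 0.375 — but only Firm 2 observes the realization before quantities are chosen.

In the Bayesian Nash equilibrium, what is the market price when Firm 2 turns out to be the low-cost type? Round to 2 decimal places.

Firm 2 with cost c maximizes (60 − (q₁+q₂) − c)·q₂, giving q₂(c) = (60 − c − q₁)/2.
E[c₂] = 0.625·14 + 0.375·15 = 14.375
Firm 1's FOC against E[q₂] yields q₁ = (60 − 2·14 + E[c₂])/3 = (60 − 28 + 14.375)/3 = 15.4583.
q₂(low-cost) = 15.2708, so P = 60 − (15.4583 + 15.2708) = 29.2708.

29.27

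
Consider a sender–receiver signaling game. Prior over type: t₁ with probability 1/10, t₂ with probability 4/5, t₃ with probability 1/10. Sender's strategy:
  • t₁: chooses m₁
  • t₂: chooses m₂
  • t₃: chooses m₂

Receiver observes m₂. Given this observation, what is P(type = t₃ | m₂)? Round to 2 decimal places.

0.11

P(m₂) = (1/10)·0 + (4/5)·1 + (1/10)·1 = 9/10
P(t₃ | m₂) = ((1/10)·1) / (9/10) = (1/10) / (9/10) = 1/9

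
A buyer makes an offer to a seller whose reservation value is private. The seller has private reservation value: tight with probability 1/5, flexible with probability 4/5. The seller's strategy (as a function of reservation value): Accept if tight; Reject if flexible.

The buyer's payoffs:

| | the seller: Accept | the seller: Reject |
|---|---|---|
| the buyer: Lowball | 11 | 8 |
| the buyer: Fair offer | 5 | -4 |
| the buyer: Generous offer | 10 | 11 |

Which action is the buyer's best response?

Compute the buyer's expected payoff for each action, taking the expectation over the seller's type.
E[Lowball] = 1/5·(11) + 4/5·(8) = 43/5
E[Fair offer] = 1/5·(5) + 4/5·(-4) = -11/5
E[Generous offer] = 1/5·(10) + 4/5·(11) = 54/5
Best response: Generous offer (54/5 is the largest).

Generous offer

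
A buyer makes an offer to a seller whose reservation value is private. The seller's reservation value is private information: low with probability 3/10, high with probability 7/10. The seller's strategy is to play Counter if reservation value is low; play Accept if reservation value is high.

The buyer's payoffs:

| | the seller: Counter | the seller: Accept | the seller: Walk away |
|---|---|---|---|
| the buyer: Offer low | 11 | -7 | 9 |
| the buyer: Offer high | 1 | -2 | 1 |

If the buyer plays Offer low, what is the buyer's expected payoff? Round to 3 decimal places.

-1.600

Take the expectation over the seller's reservation value, weighting each type's action by its prior probability.
E[Offer low] = 3/10·11 + 7/10·(-7) = 33/10 + (-49/10) = -8/5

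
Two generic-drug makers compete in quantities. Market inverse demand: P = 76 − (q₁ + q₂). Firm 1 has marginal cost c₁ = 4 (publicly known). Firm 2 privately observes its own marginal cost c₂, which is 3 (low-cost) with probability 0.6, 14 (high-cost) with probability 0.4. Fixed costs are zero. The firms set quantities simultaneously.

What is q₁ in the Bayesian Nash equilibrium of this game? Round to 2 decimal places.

25.13

Each type of Firm 2 best-responds to q₁; Firm 1 best-responds to the expected q₂ over Firm 2's types.
Firm 2 with cost c maximizes (76 − (q₁+q₂) − c)·q₂, giving q₂(c) = (76 − c − q₁)/2.
E[c₂] = 0.6·3 + 0.4·14 = 7.4
Firm 1's FOC against E[q₂] yields q₁ = (76 − 2·4 + E[c₂])/3 = (76 − 8 + 7.4)/3 = 25.1333.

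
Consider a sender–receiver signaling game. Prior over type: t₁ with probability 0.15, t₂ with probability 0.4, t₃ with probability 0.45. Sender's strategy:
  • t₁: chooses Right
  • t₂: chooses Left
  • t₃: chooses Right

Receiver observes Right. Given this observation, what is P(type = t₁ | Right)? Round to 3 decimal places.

0.250

P(Right) = 0.15·1 + 0.4·0 + 0.45·1 = 0.6
P(t₁ | Right) = (0.15·1) / 0.6 = 0.15 / 0.6 = 0.25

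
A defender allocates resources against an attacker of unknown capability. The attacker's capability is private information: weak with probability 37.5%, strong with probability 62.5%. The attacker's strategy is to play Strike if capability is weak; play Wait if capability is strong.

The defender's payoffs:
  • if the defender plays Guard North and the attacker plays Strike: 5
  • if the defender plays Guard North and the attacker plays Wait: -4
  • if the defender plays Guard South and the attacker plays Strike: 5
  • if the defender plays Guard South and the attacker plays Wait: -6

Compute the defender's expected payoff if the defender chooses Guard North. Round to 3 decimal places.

Take the expectation over the attacker's capability, weighting each type's action by its prior probability.
E[Guard North] = 0.375·5 + 0.625·(-4) = 1.875 + (-2.5) = -0.625

-0.625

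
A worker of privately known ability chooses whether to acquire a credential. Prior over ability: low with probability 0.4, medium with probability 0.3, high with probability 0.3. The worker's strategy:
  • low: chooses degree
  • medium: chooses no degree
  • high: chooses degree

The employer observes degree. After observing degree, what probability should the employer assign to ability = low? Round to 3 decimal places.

0.571

P(degree) = 0.4·1 + 0.3·0 + 0.3·1 = 0.7
P(low | degree) = (0.4·1) / 0.7 = 0.4 / 0.7 = 0.571429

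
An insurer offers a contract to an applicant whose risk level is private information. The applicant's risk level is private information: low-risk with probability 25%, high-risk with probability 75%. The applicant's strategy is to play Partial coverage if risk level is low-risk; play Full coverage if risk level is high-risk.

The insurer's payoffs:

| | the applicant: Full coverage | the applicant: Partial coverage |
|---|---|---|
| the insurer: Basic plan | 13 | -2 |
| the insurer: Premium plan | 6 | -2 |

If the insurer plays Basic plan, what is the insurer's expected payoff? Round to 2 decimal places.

E[Basic plan] = 0.25·(-2) + 0.75·13 = (-0.5) + 9.75 = 9.25

9.25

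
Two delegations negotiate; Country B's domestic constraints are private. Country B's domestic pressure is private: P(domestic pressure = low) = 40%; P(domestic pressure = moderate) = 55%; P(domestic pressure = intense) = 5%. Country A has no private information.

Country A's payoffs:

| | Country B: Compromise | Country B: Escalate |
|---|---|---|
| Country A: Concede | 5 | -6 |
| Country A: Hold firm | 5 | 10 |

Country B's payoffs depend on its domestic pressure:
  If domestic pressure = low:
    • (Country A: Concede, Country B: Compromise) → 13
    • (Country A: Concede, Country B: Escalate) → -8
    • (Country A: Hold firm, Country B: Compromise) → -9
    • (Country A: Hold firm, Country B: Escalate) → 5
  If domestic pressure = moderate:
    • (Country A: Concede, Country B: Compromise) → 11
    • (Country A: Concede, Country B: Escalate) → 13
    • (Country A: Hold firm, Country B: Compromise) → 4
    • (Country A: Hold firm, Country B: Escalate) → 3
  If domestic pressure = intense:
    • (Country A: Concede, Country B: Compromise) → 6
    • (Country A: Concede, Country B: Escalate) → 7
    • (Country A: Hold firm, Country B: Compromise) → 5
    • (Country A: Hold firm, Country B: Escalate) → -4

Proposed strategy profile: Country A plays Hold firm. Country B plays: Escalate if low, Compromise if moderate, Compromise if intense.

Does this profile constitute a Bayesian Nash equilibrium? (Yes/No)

A profile is a BNE iff every type of every player is best-responding given beliefs about the other side.
Country A plays Hold firm: E[Hold firm] = 0.4·(10) + 0.55·(5) + 0.05·(5) = 7; E[Concede] = 0.6. Best-responding. ✓
Country B (domestic pressure low), facing Hold firm: Compromise gives -9, Escalate gives 5. Proposed Escalate is best. ✓
Country B (domestic pressure moderate), facing Hold firm: Compromise gives 4, Escalate gives 3. Proposed Compromise is best. ✓
Country B (domestic pressure intense), facing Hold firm: Compromise gives 5, Escalate gives -4. Proposed Compromise is best. ✓

Yes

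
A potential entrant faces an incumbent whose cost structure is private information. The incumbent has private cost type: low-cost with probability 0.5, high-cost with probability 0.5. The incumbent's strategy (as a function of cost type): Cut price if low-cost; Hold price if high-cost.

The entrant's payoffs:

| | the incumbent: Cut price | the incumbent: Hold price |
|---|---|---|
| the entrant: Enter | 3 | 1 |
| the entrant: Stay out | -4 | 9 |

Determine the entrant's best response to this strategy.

E[Enter] = 0.5·(3) + 0.5·(1) = 2
E[Stay out] = 0.5·(-4) + 0.5·(9) = 2.5
Best response: Stay out (2.5 is the largest).

Stay out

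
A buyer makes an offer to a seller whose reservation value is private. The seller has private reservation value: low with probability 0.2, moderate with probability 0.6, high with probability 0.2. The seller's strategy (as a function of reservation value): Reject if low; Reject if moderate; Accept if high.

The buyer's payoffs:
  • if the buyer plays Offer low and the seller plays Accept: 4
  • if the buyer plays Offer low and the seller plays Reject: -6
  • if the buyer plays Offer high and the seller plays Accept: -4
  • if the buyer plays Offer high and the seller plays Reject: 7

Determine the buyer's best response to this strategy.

Offer high

E[Offer low] = 0.2·(-6) + 0.6·(-6) + 0.2·(4) = -4
E[Offer high] = 0.2·(7) + 0.6·(7) + 0.2·(-4) = 4.8
Best response: Offer high (4.8 is the largest).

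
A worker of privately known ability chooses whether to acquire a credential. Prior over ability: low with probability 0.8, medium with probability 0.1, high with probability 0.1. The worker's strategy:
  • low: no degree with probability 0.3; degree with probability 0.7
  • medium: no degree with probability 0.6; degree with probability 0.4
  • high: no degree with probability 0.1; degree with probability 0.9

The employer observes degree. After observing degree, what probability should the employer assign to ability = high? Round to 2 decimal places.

P(degree) = 0.8·0.7 + 0.1·0.4 + 0.1·0.9 = 0.69
P(high | degree) = (0.1·0.9) / 0.69 = 0.09 / 0.69 = 0.130435

0.13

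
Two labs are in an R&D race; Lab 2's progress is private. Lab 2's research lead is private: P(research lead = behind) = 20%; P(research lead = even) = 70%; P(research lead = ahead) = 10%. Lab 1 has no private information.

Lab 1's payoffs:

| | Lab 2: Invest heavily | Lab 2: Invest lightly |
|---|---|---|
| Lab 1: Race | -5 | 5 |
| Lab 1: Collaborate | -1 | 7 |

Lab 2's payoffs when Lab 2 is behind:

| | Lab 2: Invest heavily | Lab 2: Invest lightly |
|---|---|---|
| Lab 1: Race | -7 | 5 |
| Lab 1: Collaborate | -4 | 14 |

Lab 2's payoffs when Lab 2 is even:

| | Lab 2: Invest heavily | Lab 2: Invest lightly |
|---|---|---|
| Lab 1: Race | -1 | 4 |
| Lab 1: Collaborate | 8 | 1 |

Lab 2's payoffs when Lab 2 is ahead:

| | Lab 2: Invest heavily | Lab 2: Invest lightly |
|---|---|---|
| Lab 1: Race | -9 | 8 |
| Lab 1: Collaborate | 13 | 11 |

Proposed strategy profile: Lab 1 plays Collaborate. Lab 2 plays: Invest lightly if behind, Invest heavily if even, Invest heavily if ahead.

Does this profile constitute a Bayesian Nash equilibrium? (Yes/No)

Yes

Lab 1 plays Collaborate: E[Collaborate] = 0.2·(7) + 0.7·(-1) + 0.1·(-1) = 0.6; E[Race] = -3. Best-responding. ✓
Lab 2 (research lead behind), facing Collaborate: Invest heavily gives -4, Invest lightly gives 14. Proposed Invest lightly is best. ✓
Lab 2 (research lead even), facing Collaborate: Invest heavily gives 8, Invest lightly gives 1. Proposed Invest heavily is best. ✓
Lab 2 (research lead ahead), facing Collaborate: Invest heavily gives 13, Invest lightly gives 11. Proposed Invest heavily is best. ✓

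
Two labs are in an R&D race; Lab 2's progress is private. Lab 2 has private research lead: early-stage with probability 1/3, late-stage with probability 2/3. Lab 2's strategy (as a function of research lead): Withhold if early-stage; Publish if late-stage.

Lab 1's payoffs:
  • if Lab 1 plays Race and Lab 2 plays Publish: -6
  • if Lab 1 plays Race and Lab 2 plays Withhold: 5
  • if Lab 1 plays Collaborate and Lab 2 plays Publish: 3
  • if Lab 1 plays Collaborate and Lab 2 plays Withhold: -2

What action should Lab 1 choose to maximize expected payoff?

E[Race] = 1/3·(5) + 2/3·(-6) = -7/3
E[Collaborate] = 1/3·(-2) + 2/3·(3) = 4/3
Best response: Collaborate (4/3 is the largest).

Collaborate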